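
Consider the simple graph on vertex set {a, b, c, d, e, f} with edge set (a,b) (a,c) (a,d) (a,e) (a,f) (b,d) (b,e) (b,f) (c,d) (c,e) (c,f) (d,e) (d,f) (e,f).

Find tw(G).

4

A width-4 tree decomposition is:
Bags: B1 = {a, c, d, e, f}  B2 = {a, b, d, e, f}
Tree: B1–B2
Each bag holds 5 vertices, so the decomposition has width 4, which upper-bounds the treewidth. On the other hand G contains the 5-clique {a, c, d, e, f}. A clique must lie in a single bag of any decomposition, so no decomposition can have width below 4. Therefore the treewidth is 4.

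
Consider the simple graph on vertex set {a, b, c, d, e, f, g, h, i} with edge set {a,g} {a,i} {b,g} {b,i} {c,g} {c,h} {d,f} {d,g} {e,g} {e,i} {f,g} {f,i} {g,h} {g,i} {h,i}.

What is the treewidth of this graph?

A width-2 tree decomposition is:
Bags: B1 = {f, g, i}  B2 = {e, g, i}  B3 = {g, h, i}  B4 = {b, g, i}  B5 = {d, f, g}  B6 = {c, g, h}  B7 = {a, g, i}
Tree: B1–B2, B1–B3, B2–B4, B1–B5, B3–B6, B2–B7
Each bag holds 3 vertices, so the decomposition has width 2, which upper-bounds the treewidth. For the lower bound, the 3 vertices {d, f, g} are pairwise adjacent, and any tree decomposition puts a clique entirely inside one bag — forcing width ≥ 2. Therefore the treewidth is 2.

2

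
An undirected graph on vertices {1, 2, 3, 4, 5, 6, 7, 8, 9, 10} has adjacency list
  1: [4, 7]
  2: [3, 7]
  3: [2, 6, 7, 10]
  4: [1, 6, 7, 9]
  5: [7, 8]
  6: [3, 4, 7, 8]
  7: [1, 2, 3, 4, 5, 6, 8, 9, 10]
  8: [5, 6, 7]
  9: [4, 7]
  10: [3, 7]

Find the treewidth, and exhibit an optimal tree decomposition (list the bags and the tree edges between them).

The largest bag has 3 vertices, giving width 2; this decomposition certifies tw(G) ≤ 2. On the other hand G contains the 3-clique {1, 4, 7}. A clique must lie in a single bag of any decomposition, so no decomposition can have width below 2. Hence tw(G) = 2 exactly.

Treewidth 2.
Bags: B1 = {3, 6, 7}  B2 = {3, 7, 10}  B3 = {4, 6, 7}  B4 = {2, 3, 7}  B5 = {6, 7, 8}  B6 = {5, 7, 8}  B7 = {4, 7, 9}  B8 = {1, 4, 7}
Tree: B1–B2, B1–B3, B2–B4, B3–B5, B5–B6, B3–B7, B3–B8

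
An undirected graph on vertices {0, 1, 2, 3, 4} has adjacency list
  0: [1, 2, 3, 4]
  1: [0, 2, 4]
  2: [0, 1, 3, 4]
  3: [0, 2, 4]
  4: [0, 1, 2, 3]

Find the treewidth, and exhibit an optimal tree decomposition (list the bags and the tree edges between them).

The largest bag has 4 vertices, giving width 3; this decomposition certifies tw(G) ≤ 3. Conversely, {0, 1, 2, 4} is a clique of size 4, and the vertices of any clique must share a bag in every tree decomposition; so some bag has ≥ 4 vertices and tw(G) ≥ 3. The upper and lower bounds meet at 3, so that is the treewidth.

Treewidth 3.
Bags: B1 = {0, 2, 3, 4}  B2 = {0, 1, 2, 4}
Tree: B1–B2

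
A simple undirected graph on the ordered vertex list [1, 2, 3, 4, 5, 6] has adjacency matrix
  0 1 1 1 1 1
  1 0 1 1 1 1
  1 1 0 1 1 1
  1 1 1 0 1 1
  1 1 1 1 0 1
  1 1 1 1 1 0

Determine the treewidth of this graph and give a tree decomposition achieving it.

A single bag containing all 6 vertices is trivially a valid decomposition of width 5. Conversely, {1, 2, 3, 4, 5, 6} is a clique of size 6, and the vertices of any clique must share a bag in every tree decomposition; so some bag has ≥ 6 vertices and tw(G) ≥ 5. Hence tw(G) = 5 exactly.

Treewidth 5.
One optimal decomposition is:
Bags: B1 = {1, 2, 3, 4, 5, 6}
Tree: (single bag)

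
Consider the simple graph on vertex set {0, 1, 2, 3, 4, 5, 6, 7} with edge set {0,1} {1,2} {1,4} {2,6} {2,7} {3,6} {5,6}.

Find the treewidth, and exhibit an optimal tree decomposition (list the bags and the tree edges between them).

Treewidth 1.
One optimal decomposition is:
Bags: B1 = {2, 6}  B2 = {3, 6}  B3 = {5, 6}  B4 = {1, 2}  B5 = {1, 4}  B6 = {2, 7}  B7 = {0, 1}
Tree: B1–B2, B2–B3, B1–B4, B4–B5, B4–B6, B4–B7

Every bag has size at most 2, so the width is 2 − 1 = 1 and tw(G) ≤ 1. G has an edge, so its treewidth is at least 1. The upper and lower bounds meet at 1, so that is the treewidth.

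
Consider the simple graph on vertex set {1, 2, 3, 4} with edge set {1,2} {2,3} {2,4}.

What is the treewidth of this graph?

1

A width-1 tree decomposition is:
Bags: B1 = {2, 3}  B2 = {1, 2}  B3 = {2, 4}
Tree: B1–B2, B1–B3
The largest bag has 2 vertices, giving width 1; this decomposition certifies tw(G) ≤ 1. Any graph with an edge has treewidth ≥ 1, and G has the edge 2–3. Therefore the treewidth is 1.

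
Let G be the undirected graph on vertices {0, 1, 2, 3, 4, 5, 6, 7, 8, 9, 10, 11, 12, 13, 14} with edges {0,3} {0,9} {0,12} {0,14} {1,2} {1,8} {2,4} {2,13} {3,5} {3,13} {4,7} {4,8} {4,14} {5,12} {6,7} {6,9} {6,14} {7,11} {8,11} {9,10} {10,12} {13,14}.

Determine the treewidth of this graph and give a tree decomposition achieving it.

The largest bag has 4 vertices, giving width 3; this decomposition certifies tw(G) ≤ 3. For the lower bound: the 4 vertex sets {1,8,11}, {7}, {4}, {2,6,13,14} are disjoint, each induces a connected subgraph, and every pair is joined by at least one edge of G. Contracting each set to a single vertex therefore yields K_{4} as a minor, and since treewidth is minor-monotone, tw(G) ≥ tw(K_{4}) = 3. Therefore the treewidth is 3.

Treewidth 3.
Bags: B1 = {1, 7, 8, 11}  B2 = {1, 4, 7, 8}  B3 = {1, 2, 4, 7}  B4 = {2, 4, 6, 7}  B5 = {2, 4, 6, 14}  B6 = {2, 6, 13, 14}  B7 = {6, 9, 13, 14}  B8 = {0, 9, 13, 14}  B9 = {0, 3, 9, 13}  B10 = {0, 3, 9, 10}  B11 = {0, 3, 10, 12}  B12 = {3, 5, 10, 12}
Tree: B1–B2, B2–B3, B3–B4, B4–B5, B5–B6, B6–B7, B7–B8, B8–B9, B9–B10, B10–B11, B11–B12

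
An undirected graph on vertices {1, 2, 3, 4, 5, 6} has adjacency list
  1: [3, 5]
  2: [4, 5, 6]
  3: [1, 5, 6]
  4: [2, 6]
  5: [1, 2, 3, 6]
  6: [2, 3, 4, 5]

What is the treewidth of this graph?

2

A width-2 tree decomposition is:
Bags: B1 = {1, 3, 5}  B2 = {3, 5, 6}  B3 = {2, 5, 6}  B4 = {2, 4, 6}
Tree: B1–B2, B2–B3, B3–B4
Each bag holds 3 vertices, so the decomposition has width 2, which upper-bounds the treewidth. Conversely, {2, 4, 6} is a clique of size 3, and the vertices of any clique must share a bag in every tree decomposition; so some bag has ≥ 3 vertices and tw(G) ≥ 2. Hence tw(G) = 2 exactly.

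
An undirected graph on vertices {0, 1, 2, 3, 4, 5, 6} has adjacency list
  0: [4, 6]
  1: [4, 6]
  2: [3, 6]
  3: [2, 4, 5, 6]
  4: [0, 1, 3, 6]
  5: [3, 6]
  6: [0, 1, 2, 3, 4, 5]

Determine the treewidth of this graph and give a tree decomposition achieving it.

Treewidth 2.
One optimal decomposition is:
Bags: B1 = {0, 4, 6}  B2 = {3, 4, 6}  B3 = {2, 3, 6}  B4 = {1, 4, 6}  B5 = {3, 5, 6}
Tree: B1–B2, B2–B3, B1–B4, B2–B5

Each bag holds 3 vertices, so the decomposition has width 2, which upper-bounds the treewidth. On the other hand G contains the 3-clique {0, 4, 6}. A clique must lie in a single bag of any decomposition, so no decomposition can have width below 2. Combining the bounds, tw(G) = 2.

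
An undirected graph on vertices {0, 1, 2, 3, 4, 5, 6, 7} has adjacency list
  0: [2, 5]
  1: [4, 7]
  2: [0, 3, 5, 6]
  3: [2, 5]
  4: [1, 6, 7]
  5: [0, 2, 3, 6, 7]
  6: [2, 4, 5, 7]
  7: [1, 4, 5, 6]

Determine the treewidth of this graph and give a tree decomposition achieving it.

Every bag has size at most 3, so the width is 3 − 1 = 2 and tw(G) ≤ 2. On the other hand G contains the 3-clique {1, 4, 7}. A clique must lie in a single bag of any decomposition, so no decomposition can have width below 2. Therefore the treewidth is 2.

Treewidth 2.
One such decomposition:
Bags: B1 = {2, 5, 6}  B2 = {2, 3, 5}  B3 = {5, 6, 7}  B4 = {0, 2, 5}  B5 = {4, 6, 7}  B6 = {1, 4, 7}
Tree: B1–B2, B1–B3, B2–B4, B3–B5, B5–B6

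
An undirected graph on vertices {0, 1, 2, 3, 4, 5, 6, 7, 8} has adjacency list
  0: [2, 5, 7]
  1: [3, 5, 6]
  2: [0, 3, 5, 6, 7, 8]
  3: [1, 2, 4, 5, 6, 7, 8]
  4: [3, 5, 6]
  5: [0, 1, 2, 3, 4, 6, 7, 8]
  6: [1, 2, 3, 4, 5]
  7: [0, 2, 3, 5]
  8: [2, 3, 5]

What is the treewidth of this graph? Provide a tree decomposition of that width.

Treewidth 3.
One optimal decomposition is:
Bags: B1 = {2, 3, 5, 7}  B2 = {2, 3, 5, 8}  B3 = {2, 3, 5, 6}  B4 = {1, 3, 5, 6}  B5 = {3, 4, 5, 6}  B6 = {0, 2, 5, 7}
Tree: B1–B2, B2–B3, B3–B4, B4–B5, B1–B6

The largest bag has 4 vertices, giving width 3; this decomposition certifies tw(G) ≤ 3. Conversely, {0, 2, 5, 7} is a clique of size 4, and the vertices of any clique must share a bag in every tree decomposition; so some bag has ≥ 4 vertices and tw(G) ≥ 3. Hence tw(G) = 3 exactly.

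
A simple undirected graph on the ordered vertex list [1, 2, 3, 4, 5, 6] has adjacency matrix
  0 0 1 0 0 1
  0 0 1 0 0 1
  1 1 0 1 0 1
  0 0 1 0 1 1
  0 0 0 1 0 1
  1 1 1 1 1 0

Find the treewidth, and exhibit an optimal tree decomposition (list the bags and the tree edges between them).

Every bag has size at most 3, so the width is 3 − 1 = 2 and tw(G) ≤ 2. For the lower bound, the 3 vertices {1, 3, 6} are pairwise adjacent, and any tree decomposition puts a clique entirely inside one bag — forcing width ≥ 2. Hence tw(G) = 2 exactly.

Treewidth 2.
Bags: B1 = {1, 3, 6}  B2 = {2, 3, 6}  B3 = {3, 4, 6}  B4 = {4, 5, 6}
Tree: B1–B2, B1–B3, B3–B4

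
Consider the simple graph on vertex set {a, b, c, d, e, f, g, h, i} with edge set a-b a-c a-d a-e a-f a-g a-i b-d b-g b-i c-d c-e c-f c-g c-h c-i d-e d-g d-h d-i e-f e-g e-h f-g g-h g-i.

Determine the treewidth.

A width-4 tree decomposition is:
Bags: B1 = {c, d, e, g, h}  B2 = {a, c, d, e, g}  B3 = {a, c, d, g, i}  B4 = {a, b, d, g, i}  B5 = {a, c, e, f, g}
Tree: B1–B2, B2–B3, B3–B4, B2–B5
Every bag has size at most 5, so the width is 5 − 1 = 4 and tw(G) ≤ 4. On the other hand G contains the 5-clique {c, d, e, g, h}. A clique must lie in a single bag of any decomposition, so no decomposition can have width below 4. Therefore the treewidth is 4.

4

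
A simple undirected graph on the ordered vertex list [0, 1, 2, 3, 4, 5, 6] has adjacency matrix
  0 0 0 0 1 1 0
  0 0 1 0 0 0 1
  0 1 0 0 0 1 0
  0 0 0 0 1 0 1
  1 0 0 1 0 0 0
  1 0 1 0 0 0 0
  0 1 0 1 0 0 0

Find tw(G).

A width-2 tree decomposition is:
Bags: B1 = {3, 4, 6}  B2 = {0, 4, 6}  B3 = {0, 5, 6}  B4 = {2, 5, 6}  B5 = {1, 2, 6}
Tree: B1–B2, B2–B3, B3–B4, B4–B5
Each bag holds 3 vertices, so the decomposition has width 2, which upper-bounds the treewidth. The edges 6–3–4–0–5–2–1–6 form a cycle, so G is not a tree and its treewidth is at least 2. Combining the bounds, tw(G) = 2.

2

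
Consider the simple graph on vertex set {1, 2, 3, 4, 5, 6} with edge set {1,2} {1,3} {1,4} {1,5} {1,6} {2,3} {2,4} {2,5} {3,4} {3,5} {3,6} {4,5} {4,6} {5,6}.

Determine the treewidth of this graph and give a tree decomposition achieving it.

Treewidth 4.
One such decomposition:
Bags: B1 = {1, 3, 4, 5, 6}  B2 = {1, 2, 3, 4, 5}
Tree: B1–B2

Each bag holds 5 vertices, so the decomposition has width 4, which upper-bounds the treewidth. For the lower bound, the 5 vertices {1, 2, 3, 4, 5} are pairwise adjacent, and any tree decomposition puts a clique entirely inside one bag — forcing width ≥ 4. The upper and lower bounds meet at 4, so that is the treewidth.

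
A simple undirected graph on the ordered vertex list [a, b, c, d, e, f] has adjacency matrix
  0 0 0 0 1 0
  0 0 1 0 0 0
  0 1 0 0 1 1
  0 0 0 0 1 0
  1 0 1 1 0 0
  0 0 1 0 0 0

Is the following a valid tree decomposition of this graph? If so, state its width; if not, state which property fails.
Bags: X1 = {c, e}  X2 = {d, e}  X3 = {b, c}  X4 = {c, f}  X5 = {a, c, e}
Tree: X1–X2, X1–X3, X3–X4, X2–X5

No — bags containing vertex c are not connected in the tree.

A tree decomposition must satisfy three properties: every vertex lies in some bag; for every edge, both endpoints lie together in some bag; and for every vertex, the bags containing it form a connected subtree. Here bags containing vertex c are not connected in the tree, so the decomposition is invalid.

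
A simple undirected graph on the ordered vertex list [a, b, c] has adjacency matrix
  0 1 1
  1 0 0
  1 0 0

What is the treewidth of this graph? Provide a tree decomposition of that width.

Treewidth 1.
One optimal decomposition is:
Bags: B1 = {a, c}  B2 = {a, b}
Tree: B1–B2

Each bag holds 2 vertices, so the decomposition has width 1, which upper-bounds the treewidth. G has an edge, so its treewidth is at least 1. Therefore the treewidth is 1.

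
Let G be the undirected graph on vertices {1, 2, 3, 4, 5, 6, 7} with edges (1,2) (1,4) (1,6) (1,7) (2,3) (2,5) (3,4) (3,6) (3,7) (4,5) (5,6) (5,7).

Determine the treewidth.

3

A width-3 tree decomposition is:
Bags: B1 = {1, 2, 3, 5}  B2 = {1, 3, 5, 7}  B3 = {1, 3, 5, 6}  B4 = {1, 3, 4, 5}
Tree: B1–B2, B2–B3, B3–B4
Each bag holds 4 vertices, so the decomposition has width 3, which upper-bounds the treewidth. For the lower bound: the 4 vertex sets {2,5}, {3,7}, {1}, {6} are disjoint, each induces a connected subgraph, and every pair is joined by at least one edge of G. Contracting each set to a single vertex therefore yields K_{4} as a minor, and since treewidth is minor-monotone, tw(G) ≥ tw(K_{4}) = 3. The upper and lower bounds meet at 3, so that is the treewidth.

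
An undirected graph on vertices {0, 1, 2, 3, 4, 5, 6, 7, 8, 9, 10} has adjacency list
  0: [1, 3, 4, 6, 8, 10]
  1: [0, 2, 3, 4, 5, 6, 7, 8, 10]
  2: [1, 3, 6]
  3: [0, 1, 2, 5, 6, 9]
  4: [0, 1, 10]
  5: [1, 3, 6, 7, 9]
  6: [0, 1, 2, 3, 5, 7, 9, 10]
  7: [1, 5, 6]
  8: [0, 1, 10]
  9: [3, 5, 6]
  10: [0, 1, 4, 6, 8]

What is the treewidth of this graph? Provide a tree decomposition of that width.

Each bag holds 4 vertices, so the decomposition has width 3, which upper-bounds the treewidth. Conversely, {0, 1, 8, 10} is a clique of size 4, and the vertices of any clique must share a bag in every tree decomposition; so some bag has ≥ 4 vertices and tw(G) ≥ 3. Hence tw(G) = 3 exactly.

Treewidth 3.
One such decomposition:
Bags: B1 = {0, 1, 3, 6}  B2 = {1, 2, 3, 6}  B3 = {0, 1, 6, 10}  B4 = {0, 1, 4, 10}  B5 = {0, 1, 8, 10}  B6 = {1, 3, 5, 6}  B7 = {1, 5, 6, 7}  B8 = {3, 5, 6, 9}
Tree: B1–B2, B1–B3, B3–B4, B3–B5, B2–B6, B6–B7, B6–B8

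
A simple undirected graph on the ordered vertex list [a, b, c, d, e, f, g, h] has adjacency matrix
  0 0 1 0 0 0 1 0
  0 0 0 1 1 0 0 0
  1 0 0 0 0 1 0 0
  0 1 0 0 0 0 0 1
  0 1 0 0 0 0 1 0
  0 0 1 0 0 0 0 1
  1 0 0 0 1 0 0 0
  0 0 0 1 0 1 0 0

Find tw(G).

2

A width-2 tree decomposition is:
Bags: B1 = {a, e, g}  B2 = {a, c, e}  B3 = {c, e, f}  B4 = {e, f, h}  B5 = {d, e, h}  B6 = {b, d, e}
Tree: B1–B2, B2–B3, B3–B4, B4–B5, B5–B6
Every bag has size at most 3, so the width is 3 − 1 = 2 and tw(G) ≤ 2. The edges e–g–a–c–f–h–d–b–e form a cycle, so G is not a tree and its treewidth is at least 2. The upper and lower bounds meet at 2, so that is the treewidth.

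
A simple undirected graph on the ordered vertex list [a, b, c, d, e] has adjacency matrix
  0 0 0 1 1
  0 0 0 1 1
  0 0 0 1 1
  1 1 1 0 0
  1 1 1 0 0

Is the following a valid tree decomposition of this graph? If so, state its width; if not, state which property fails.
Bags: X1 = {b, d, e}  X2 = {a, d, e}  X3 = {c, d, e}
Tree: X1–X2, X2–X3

Yes; width 2.

Vertex coverage: the bags together contain {a, b, c, d, e}, the full vertex set. Edge coverage: each edge of G has both endpoints in at least one bag. Running intersection: for every vertex, the bags containing it form a connected subtree. All three properties hold, so this is a valid tree decomposition of width max|bag| − 1 = 2, and hence tw(G) ≤ 2.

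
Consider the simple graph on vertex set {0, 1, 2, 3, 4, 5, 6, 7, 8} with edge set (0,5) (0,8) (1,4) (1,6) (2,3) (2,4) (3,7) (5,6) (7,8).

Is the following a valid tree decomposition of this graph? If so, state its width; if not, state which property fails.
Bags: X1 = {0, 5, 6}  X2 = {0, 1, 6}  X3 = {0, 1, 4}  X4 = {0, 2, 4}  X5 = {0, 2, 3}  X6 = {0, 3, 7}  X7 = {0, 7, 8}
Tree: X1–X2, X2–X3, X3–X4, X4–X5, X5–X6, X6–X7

Yes; width 2.

Checking the three conditions: (i) the bags cover all of {0, 1, 2, 3, 4, 5, 6, 7, 8}; (ii) for each edge, some bag contains both endpoints; (iii) the bags containing any fixed vertex form a subtree. All hold, so the decomposition is valid with width 3 − 1 = 2.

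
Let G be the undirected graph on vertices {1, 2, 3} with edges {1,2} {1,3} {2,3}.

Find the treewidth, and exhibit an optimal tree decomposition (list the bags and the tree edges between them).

Treewidth 2.
Bags: B1 = {1, 2, 3}
Tree: (single bag)

A single bag containing all 3 vertices is trivially a valid decomposition of width 2. Conversely, {1, 2, 3} is a clique of size 3, and the vertices of any clique must share a bag in every tree decomposition; so some bag has ≥ 3 vertices and tw(G) ≥ 2. The upper and lower bounds meet at 2, so that is the treewidth.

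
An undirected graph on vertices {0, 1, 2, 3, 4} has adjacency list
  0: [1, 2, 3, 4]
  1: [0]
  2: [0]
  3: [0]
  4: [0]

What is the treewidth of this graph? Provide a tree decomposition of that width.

Treewidth 1.
One optimal decomposition is:
Bags: B1 = {0, 4}  B2 = {0, 3}  B3 = {0, 1}  B4 = {0, 2}
Tree: B1–B2, B2–B3, B1–B4

The largest bag has 2 vertices, giving width 1; this decomposition certifies tw(G) ≤ 1. Since G has at least one edge (e.g. 4–0), it is not an edgeless graph, so tw(G) ≥ 1. Hence tw(G) = 1 exactly.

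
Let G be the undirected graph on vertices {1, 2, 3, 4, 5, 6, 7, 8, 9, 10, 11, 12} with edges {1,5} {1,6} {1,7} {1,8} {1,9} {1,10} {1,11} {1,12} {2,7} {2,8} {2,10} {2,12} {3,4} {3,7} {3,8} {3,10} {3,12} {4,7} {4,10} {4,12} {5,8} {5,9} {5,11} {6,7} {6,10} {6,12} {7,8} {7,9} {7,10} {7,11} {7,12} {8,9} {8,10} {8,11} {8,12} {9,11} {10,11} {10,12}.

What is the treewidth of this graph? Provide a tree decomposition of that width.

The largest bag has 5 vertices, giving width 4; this decomposition certifies tw(G) ≤ 4. On the other hand G contains the 5-clique {1, 5, 8, 9, 11}. A clique must lie in a single bag of any decomposition, so no decomposition can have width below 4. Combining the bounds, tw(G) = 4.

Treewidth 4.
One optimal decomposition is:
Bags: B1 = {1, 7, 8, 10, 11}  B2 = {1, 7, 8, 10, 12}  B3 = {3, 7, 8, 10, 12}  B4 = {2, 7, 8, 10, 12}  B5 = {1, 7, 8, 9, 11}  B6 = {1, 5, 8, 9, 11}  B7 = {3, 4, 7, 10, 12}  B8 = {1, 6, 7, 10, 12}
Tree: B1–B2, B2–B3, B3–B4, B1–B5, B5–B6, B3–B7, B2–B8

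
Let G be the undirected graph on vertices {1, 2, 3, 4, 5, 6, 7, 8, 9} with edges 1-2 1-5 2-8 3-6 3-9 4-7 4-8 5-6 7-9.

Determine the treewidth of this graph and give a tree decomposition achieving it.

The largest bag has 3 vertices, giving width 2; this decomposition certifies tw(G) ≤ 2. Since 3–9–7–4–8–2–1–5–6–3 is a cycle in G, G is not acyclic. Forests are exactly the graphs of treewidth ≤ 1, so tw(G) ≥ 2. The upper and lower bounds meet at 2, so that is the treewidth.

Treewidth 2.
One such decomposition:
Bags: B1 = {3, 7, 9}  B2 = {3, 4, 7}  B3 = {3, 4, 8}  B4 = {2, 3, 8}  B5 = {1, 2, 3}  B6 = {1, 3, 5}  B7 = {3, 5, 6}
Tree: B1–B2, B2–B3, B3–B4, B4–B5, B5–B6, B6–B7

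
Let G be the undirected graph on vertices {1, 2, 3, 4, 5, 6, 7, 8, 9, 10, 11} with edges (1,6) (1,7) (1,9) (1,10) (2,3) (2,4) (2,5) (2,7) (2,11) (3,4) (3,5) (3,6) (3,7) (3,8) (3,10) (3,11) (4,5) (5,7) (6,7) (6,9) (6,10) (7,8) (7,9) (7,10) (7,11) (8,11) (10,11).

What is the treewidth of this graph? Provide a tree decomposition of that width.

Treewidth 3.
One such decomposition:
Bags: B1 = {2, 3, 7, 11}  B2 = {2, 3, 5, 7}  B3 = {3, 7, 10, 11}  B4 = {2, 3, 4, 5}  B5 = {3, 6, 7, 10}  B6 = {1, 6, 7, 10}  B7 = {1, 6, 7, 9}  B8 = {3, 7, 8, 11}
Tree: B1–B2, B1–B3, B2–B4, B3–B5, B5–B6, B6–B7, B1–B8

The largest bag has 4 vertices, giving width 3; this decomposition certifies tw(G) ≤ 3. On the other hand G contains the 4-clique {2, 3, 4, 5}. A clique must lie in a single bag of any decomposition, so no decomposition can have width below 3. The upper and lower bounds meet at 3, so that is the treewidth.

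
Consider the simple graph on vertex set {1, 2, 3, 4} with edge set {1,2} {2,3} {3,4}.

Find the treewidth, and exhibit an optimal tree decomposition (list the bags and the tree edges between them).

Treewidth 1.
Bags: B1 = {3, 4}  B2 = {2, 3}  B3 = {1, 2}
Tree: B1–B2, B2–B3

Every bag has size at most 2, so the width is 2 − 1 = 1 and tw(G) ≤ 1. Any graph with an edge has treewidth ≥ 1, and G has the edge 4–3. Combining the bounds, tw(G) = 1.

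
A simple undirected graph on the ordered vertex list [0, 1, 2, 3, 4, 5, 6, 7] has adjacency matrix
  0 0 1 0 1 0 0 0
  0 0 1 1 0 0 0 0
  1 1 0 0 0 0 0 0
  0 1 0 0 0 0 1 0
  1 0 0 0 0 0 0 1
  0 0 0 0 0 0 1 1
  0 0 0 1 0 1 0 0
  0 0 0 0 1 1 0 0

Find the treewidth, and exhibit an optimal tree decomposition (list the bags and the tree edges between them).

Treewidth 2.
Bags: B1 = {1, 3, 6}  B2 = {1, 2, 6}  B3 = {0, 2, 6}  B4 = {0, 4, 6}  B5 = {4, 6, 7}  B6 = {5, 6, 7}
Tree: B1–B2, B2–B3, B3–B4, B4–B5, B5–B6

The largest bag has 3 vertices, giving width 2; this decomposition certifies tw(G) ≤ 2. For the lower bound, G contains the cycle 6–3–1–2–0–4–7–5–6, so G is not a forest; only forests have treewidth ≤ 1, hence tw(G) ≥ 2. Hence tw(G) = 2 exactly.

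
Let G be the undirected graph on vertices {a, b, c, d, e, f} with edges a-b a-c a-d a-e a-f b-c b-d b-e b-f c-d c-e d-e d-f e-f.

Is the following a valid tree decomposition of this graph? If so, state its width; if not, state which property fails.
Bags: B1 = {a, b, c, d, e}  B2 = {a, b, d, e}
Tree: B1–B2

No — vertex f appears in no bag.

A tree decomposition must satisfy three properties: every vertex lies in some bag; for every edge, both endpoints lie together in some bag; and for every vertex, the bags containing it form a connected subtree. Here vertex f appears in no bag, so the decomposition is invalid.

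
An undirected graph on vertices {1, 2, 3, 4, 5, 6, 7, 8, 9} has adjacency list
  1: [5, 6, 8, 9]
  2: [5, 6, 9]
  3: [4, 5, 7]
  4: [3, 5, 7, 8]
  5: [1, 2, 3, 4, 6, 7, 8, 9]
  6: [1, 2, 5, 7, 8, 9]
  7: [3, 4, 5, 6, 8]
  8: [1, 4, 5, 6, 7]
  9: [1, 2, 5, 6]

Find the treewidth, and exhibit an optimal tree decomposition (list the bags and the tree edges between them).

Treewidth 3.
One optimal decomposition is:
Bags: B1 = {4, 5, 7, 8}  B2 = {3, 4, 5, 7}  B3 = {5, 6, 7, 8}  B4 = {1, 5, 6, 8}  B5 = {1, 5, 6, 9}  B6 = {2, 5, 6, 9}
Tree: B1–B2, B1–B3, B3–B4, B4–B5, B5–B6

Every bag has size at most 4, so the width is 4 − 1 = 3 and tw(G) ≤ 3. Conversely, {3, 4, 5, 7} is a clique of size 4, and the vertices of any clique must share a bag in every tree decomposition; so some bag has ≥ 4 vertices and tw(G) ≥ 3. Hence tw(G) = 3 exactly.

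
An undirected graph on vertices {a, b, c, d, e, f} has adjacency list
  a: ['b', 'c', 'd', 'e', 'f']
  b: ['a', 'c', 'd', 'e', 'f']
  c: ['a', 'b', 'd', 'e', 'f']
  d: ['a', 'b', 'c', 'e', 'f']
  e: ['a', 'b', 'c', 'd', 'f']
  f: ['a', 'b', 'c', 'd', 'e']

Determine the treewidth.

5

A width-5 tree decomposition is:
Bags: B1 = {a, b, c, d, e, f}
Tree: (single bag)
A single bag containing all 6 vertices is trivially a valid decomposition of width 5. On the other hand G contains the 6-clique {a, b, c, d, e, f}. A clique must lie in a single bag of any decomposition, so no decomposition can have width below 5. The upper and lower bounds meet at 5, so that is the treewidth.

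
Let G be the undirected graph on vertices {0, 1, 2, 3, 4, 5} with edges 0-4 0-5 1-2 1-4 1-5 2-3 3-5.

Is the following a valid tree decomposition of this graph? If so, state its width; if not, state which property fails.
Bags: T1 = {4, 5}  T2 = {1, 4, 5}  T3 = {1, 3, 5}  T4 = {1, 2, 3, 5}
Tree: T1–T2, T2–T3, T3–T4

No — vertex 0 appears in no bag.

A tree decomposition must satisfy three properties: every vertex lies in some bag; for every edge, both endpoints lie together in some bag; and for every vertex, the bags containing it form a connected subtree. Here vertex 0 appears in no bag, so the decomposition is invalid.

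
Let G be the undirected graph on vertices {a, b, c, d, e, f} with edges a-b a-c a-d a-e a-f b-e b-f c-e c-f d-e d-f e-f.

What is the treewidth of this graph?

3

A width-3 tree decomposition is:
Bags: B1 = {a, d, e, f}  B2 = {a, b, e, f}  B3 = {a, c, e, f}
Tree: B1–B2, B2–B3
Each bag holds 4 vertices, so the decomposition has width 3, which upper-bounds the treewidth. Conversely, {a, d, e, f} is a clique of size 4, and the vertices of any clique must share a bag in every tree decomposition; so some bag has ≥ 4 vertices and tw(G) ≥ 3. The upper and lower bounds meet at 3, so that is the treewidth.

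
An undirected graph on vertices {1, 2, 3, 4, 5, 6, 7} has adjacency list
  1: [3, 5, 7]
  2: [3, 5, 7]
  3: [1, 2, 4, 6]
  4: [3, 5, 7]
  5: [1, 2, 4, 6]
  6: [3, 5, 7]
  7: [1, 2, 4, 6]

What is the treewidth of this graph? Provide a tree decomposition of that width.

The largest bag has 4 vertices, giving width 3; this decomposition certifies tw(G) ≤ 3. For the lower bound: the 4 vertex sets {1,5}, {4,7}, {3}, {6} are disjoint, each induces a connected subgraph, and every pair is joined by at least one edge of G. Contracting each set to a single vertex therefore yields K_{4} as a minor, and since treewidth is minor-monotone, tw(G) ≥ tw(K_{4}) = 3. Therefore the treewidth is 3.

Treewidth 3.
One such decomposition:
Bags: B1 = {1, 3, 5, 7}  B2 = {3, 4, 5, 7}  B3 = {3, 5, 6, 7}  B4 = {2, 3, 5, 7}
Tree: B1–B2, B2–B3, B3–B4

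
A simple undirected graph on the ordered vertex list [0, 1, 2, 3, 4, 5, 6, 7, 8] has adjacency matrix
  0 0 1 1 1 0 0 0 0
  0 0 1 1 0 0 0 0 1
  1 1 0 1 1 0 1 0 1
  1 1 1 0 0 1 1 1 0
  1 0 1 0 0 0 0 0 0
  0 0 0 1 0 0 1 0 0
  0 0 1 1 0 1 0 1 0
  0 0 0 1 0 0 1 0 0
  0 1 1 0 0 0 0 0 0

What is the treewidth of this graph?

A width-2 tree decomposition is:
Bags: B1 = {1, 2, 3}  B2 = {1, 2, 8}  B3 = {2, 3, 6}  B4 = {0, 2, 3}  B5 = {3, 5, 6}  B6 = {0, 2, 4}  B7 = {3, 6, 7}
Tree: B1–B2, B1–B3, B3–B4, B3–B5, B4–B6, B5–B7
Each bag holds 3 vertices, so the decomposition has width 2, which upper-bounds the treewidth. For the lower bound, the 3 vertices {1, 2, 8} are pairwise adjacent, and any tree decomposition puts a clique entirely inside one bag — forcing width ≥ 2. The upper and lower bounds meet at 2, so that is the treewidth.

2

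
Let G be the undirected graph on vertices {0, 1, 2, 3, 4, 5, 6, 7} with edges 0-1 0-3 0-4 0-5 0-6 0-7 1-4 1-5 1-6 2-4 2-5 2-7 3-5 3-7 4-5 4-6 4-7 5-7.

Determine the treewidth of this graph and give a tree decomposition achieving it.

Every bag has size at most 4, so the width is 4 − 1 = 3 and tw(G) ≤ 3. On the other hand G contains the 4-clique {0, 3, 5, 7}. A clique must lie in a single bag of any decomposition, so no decomposition can have width below 3. Therefore the treewidth is 3.

Treewidth 3.
One such decomposition:
Bags: B1 = {0, 1, 4, 5}  B2 = {0, 4, 5, 7}  B3 = {0, 1, 4, 6}  B4 = {0, 3, 5, 7}  B5 = {2, 4, 5, 7}
Tree: B1–B2, B1–B3, B2–B4, B2–B5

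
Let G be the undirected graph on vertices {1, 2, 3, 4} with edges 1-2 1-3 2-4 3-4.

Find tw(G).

2

A width-2 tree decomposition is:
Bags: B1 = {1, 2, 3}  B2 = {2, 3, 4}
Tree: B1–B2
Every bag has size at most 3, so the width is 3 − 1 = 2 and tw(G) ≤ 2. For the lower bound, G contains the cycle 3–1–2–4–3, so G is not a forest; only forests have treewidth ≤ 1, hence tw(G) ≥ 2. Therefore the treewidth is 2.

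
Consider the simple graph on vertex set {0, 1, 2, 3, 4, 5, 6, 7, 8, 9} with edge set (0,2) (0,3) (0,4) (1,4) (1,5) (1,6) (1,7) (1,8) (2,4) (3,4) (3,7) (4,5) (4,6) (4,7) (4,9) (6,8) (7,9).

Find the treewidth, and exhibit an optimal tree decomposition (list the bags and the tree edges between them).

The largest bag has 3 vertices, giving width 2; this decomposition certifies tw(G) ≤ 2. For the lower bound, the 3 vertices {1, 6, 8} are pairwise adjacent, and any tree decomposition puts a clique entirely inside one bag — forcing width ≥ 2. The upper and lower bounds meet at 2, so that is the treewidth.

Treewidth 2.
Bags: B1 = {3, 4, 7}  B2 = {0, 3, 4}  B3 = {1, 4, 7}  B4 = {4, 7, 9}  B5 = {0, 2, 4}  B6 = {1, 4, 5}  B7 = {1, 4, 6}  B8 = {1, 6, 8}
Tree: B1–B2, B1–B3, B3–B4, B2–B5, B3–B6, B6–B7, B7–B8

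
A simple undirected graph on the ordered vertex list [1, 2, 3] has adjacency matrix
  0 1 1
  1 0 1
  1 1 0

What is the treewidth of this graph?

A width-2 tree decomposition is:
Bags: B1 = {1, 2, 3}
Tree: (single bag)
With just one bag of size 3, the width is 3 − 1 = 2, so tw(G) ≤ 2. Conversely, {1, 2, 3} is a clique of size 3, and the vertices of any clique must share a bag in every tree decomposition; so some bag has ≥ 3 vertices and tw(G) ≥ 2. Therefore the treewidth is 2.

2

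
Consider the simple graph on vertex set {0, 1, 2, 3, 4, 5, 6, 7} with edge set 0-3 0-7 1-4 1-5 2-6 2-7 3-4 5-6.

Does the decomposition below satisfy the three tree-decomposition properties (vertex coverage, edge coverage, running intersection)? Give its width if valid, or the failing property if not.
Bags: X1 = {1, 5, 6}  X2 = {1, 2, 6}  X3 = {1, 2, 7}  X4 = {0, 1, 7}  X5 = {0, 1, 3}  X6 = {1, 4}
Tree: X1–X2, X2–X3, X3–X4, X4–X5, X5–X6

A tree decomposition must satisfy three properties: every vertex lies in some bag; for every edge, both endpoints lie together in some bag; and for every vertex, the bags containing it form a connected subtree. Here edge (3,4) lies in no bag, so the decomposition is invalid.

No — edge (3,4) lies in no bag.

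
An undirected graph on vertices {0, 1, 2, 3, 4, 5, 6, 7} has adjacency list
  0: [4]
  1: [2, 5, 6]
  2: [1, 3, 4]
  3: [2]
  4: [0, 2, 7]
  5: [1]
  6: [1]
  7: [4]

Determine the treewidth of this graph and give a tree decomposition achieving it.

Treewidth 1.
Bags: B1 = {1, 2}  B2 = {2, 3}  B3 = {2, 4}  B4 = {4, 7}  B5 = {1, 6}  B6 = {1, 5}  B7 = {0, 4}
Tree: B1–B2, B1–B3, B3–B4, B1–B5, B5–B6, B4–B7

Every bag has size at most 2, so the width is 2 − 1 = 1 and tw(G) ≤ 1. Since G has at least one edge (e.g. 1–2), it is not an edgeless graph, so tw(G) ≥ 1. The upper and lower bounds meet at 1, so that is the treewidth.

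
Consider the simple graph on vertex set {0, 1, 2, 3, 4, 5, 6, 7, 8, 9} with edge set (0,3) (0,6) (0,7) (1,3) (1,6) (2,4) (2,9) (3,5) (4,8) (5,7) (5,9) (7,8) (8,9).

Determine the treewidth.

2

A width-2 tree decomposition is:
Bags: B1 = {2, 4, 9}  B2 = {4, 8, 9}  B3 = {5, 8, 9}  B4 = {5, 7, 8}  B5 = {3, 5, 7}  B6 = {0, 3, 7}  B7 = {0, 1, 3}  B8 = {0, 1, 6}
Tree: B1–B2, B2–B3, B3–B4, B4–B5, B5–B6, B6–B7, B7–B8
Every bag has size at most 3, so the width is 3 − 1 = 2 and tw(G) ≤ 2. The edges 2–4–8–9–2 form a cycle, so G is not a tree and its treewidth is at least 2. Therefore the treewidth is 2.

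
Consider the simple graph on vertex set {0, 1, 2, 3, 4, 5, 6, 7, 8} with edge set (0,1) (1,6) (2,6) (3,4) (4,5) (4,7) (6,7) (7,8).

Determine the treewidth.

A width-1 tree decomposition is:
Bags: B1 = {1, 6}  B2 = {6, 7}  B3 = {7, 8}  B4 = {2, 6}  B5 = {4, 7}  B6 = {4, 5}  B7 = {0, 1}  B8 = {3, 4}
Tree: B1–B2, B2–B3, B1–B4, B3–B5, B5–B6, B1–B7, B6–B8
Each bag holds 2 vertices, so the decomposition has width 1, which upper-bounds the treewidth. G has an edge, so its treewidth is at least 1. Combining the bounds, tw(G) = 1.

1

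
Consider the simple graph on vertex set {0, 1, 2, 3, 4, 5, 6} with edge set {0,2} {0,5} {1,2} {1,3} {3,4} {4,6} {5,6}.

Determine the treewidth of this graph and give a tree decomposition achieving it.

Treewidth 2.
Bags: B1 = {0, 1, 2}  B2 = {0, 1, 3}  B3 = {0, 3, 4}  B4 = {0, 4, 6}  B5 = {0, 5, 6}
Tree: B1–B2, B2–B3, B3–B4, B4–B5

The largest bag has 3 vertices, giving width 2; this decomposition certifies tw(G) ≤ 2. Since 0–2–1–3–4–6–5–0 is a cycle in G, G is not acyclic. Forests are exactly the graphs of treewidth ≤ 1, so tw(G) ≥ 2. Therefore the treewidth is 2.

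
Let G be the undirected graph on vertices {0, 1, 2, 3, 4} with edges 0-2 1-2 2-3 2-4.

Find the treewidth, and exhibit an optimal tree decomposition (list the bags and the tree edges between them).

Every bag has size at most 2, so the width is 2 − 1 = 1 and tw(G) ≤ 1. Any graph with an edge has treewidth ≥ 1, and G has the edge 4–2. Therefore the treewidth is 1.

Treewidth 1.
Bags: B1 = {2, 4}  B2 = {0, 2}  B3 = {2, 3}  B4 = {1, 2}
Tree: B1–B2, B1–B3, B1–B4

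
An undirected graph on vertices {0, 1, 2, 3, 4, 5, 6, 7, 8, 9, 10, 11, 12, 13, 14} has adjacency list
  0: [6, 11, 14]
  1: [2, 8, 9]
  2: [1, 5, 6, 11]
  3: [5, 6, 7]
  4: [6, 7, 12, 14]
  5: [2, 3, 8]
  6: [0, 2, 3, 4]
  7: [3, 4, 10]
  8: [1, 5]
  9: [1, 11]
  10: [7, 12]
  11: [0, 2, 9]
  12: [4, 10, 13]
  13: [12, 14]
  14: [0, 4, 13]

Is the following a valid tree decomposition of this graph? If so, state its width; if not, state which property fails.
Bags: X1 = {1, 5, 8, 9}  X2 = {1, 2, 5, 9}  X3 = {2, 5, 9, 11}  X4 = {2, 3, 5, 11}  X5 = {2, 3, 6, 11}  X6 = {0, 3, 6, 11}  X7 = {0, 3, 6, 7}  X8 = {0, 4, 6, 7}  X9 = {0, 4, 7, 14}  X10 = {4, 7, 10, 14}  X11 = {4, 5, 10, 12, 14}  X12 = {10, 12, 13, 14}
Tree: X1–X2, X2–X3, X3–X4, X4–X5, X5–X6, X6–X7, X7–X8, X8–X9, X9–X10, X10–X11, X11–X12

No — bags containing vertex 5 are not connected in the tree.

A tree decomposition must satisfy three properties: every vertex lies in some bag; for every edge, both endpoints lie together in some bag; and for every vertex, the bags containing it form a connected subtree. Here bags containing vertex 5 are not connected in the tree, so the decomposition is invalid.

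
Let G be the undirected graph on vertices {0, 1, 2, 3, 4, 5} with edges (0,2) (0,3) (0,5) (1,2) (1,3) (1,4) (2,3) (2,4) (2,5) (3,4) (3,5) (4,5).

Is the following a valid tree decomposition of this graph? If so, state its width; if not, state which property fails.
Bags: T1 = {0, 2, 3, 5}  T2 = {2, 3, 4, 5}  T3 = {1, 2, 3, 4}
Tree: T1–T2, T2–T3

Yes; width 3.

Every vertex of G appears in some bag (union = {0, 1, 2, 3, 4, 5}); every edge is covered by a bag; and for each vertex v the set of bags containing v is connected in the bag tree. The decomposition is therefore valid. The largest bag has 4 vertices, so the width is 3.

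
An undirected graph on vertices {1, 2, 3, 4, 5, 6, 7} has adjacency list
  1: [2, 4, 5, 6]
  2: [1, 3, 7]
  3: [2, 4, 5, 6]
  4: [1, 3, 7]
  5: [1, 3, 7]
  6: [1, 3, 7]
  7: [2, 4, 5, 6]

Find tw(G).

A width-3 tree decomposition is:
Bags: B1 = {1, 3, 5, 7}  B2 = {1, 2, 3, 7}  B3 = {1, 3, 6, 7}  B4 = {1, 3, 4, 7}
Tree: B1–B2, B2–B3, B3–B4
Every bag has size at most 4, so the width is 4 − 1 = 3 and tw(G) ≤ 3. For the lower bound: the 4 vertex sets {3,5}, {2,7}, {1}, {6} are disjoint, each induces a connected subgraph, and every pair is joined by at least one edge of G. Contracting each set to a single vertex therefore yields K_{4} as a minor, and since treewidth is minor-monotone, tw(G) ≥ tw(K_{4}) = 3. Therefore the treewidth is 3.

3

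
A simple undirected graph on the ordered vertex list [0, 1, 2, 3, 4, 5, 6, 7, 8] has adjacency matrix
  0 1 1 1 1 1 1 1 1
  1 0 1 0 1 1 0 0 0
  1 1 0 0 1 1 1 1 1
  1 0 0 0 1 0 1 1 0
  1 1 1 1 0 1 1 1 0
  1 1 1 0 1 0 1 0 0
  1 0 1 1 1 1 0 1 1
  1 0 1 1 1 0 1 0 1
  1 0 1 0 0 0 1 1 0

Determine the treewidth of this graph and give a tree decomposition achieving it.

The largest bag has 5 vertices, giving width 4; this decomposition certifies tw(G) ≤ 4. Conversely, {0, 2, 6, 7, 8} is a clique of size 5, and the vertices of any clique must share a bag in every tree decomposition; so some bag has ≥ 5 vertices and tw(G) ≥ 4. The upper and lower bounds meet at 4, so that is the treewidth.

Treewidth 4.
Bags: B1 = {0, 2, 4, 6, 7}  B2 = {0, 3, 4, 6, 7}  B3 = {0, 2, 6, 7, 8}  B4 = {0, 2, 4, 5, 6}  B5 = {0, 1, 2, 4, 5}
Tree: B1–B2, B1–B3, B1–B4, B4–B5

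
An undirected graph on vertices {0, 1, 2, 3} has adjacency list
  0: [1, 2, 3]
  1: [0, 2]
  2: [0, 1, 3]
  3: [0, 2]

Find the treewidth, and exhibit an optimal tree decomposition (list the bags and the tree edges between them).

Every bag has size at most 3, so the width is 3 − 1 = 2 and tw(G) ≤ 2. On the other hand G contains the 3-clique {0, 1, 2}. A clique must lie in a single bag of any decomposition, so no decomposition can have width below 2. Therefore the treewidth is 2.

Treewidth 2.
One optimal decomposition is:
Bags: B1 = {0, 1, 2}  B2 = {0, 2, 3}
Tree: B1–B2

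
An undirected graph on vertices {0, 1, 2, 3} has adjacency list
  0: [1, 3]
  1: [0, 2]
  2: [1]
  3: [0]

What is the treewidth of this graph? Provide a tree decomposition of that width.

Treewidth 1.
Bags: B1 = {0, 3}  B2 = {0, 1}  B3 = {1, 2}
Tree: B1–B2, B2–B3

Each bag holds 2 vertices, so the decomposition has width 1, which upper-bounds the treewidth. Any graph with an edge has treewidth ≥ 1, and G has the edge 3–0. Combining the bounds, tw(G) = 1.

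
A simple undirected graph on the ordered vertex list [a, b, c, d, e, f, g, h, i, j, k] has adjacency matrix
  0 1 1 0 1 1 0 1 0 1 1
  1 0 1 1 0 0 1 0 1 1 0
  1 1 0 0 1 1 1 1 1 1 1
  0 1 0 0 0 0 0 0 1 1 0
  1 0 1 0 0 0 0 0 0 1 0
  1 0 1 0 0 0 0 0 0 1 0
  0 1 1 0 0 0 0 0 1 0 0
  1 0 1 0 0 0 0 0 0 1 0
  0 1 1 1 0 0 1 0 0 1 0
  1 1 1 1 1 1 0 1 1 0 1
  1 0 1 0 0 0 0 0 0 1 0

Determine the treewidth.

A width-3 tree decomposition is:
Bags: B1 = {a, b, c, j}  B2 = {b, c, i, j}  B3 = {b, d, i, j}  B4 = {a, c, h, j}  B5 = {a, c, j, k}  B6 = {b, c, g, i}  B7 = {a, c, f, j}  B8 = {a, c, e, j}
Tree: B1–B2, B2–B3, B1–B4, B1–B5, B2–B6, B1–B7, B5–B8
The largest bag has 4 vertices, giving width 3; this decomposition certifies tw(G) ≤ 3. For the lower bound, the 4 vertices {b, d, i, j} are pairwise adjacent, and any tree decomposition puts a clique entirely inside one bag — forcing width ≥ 3. Therefore the treewidth is 3.

3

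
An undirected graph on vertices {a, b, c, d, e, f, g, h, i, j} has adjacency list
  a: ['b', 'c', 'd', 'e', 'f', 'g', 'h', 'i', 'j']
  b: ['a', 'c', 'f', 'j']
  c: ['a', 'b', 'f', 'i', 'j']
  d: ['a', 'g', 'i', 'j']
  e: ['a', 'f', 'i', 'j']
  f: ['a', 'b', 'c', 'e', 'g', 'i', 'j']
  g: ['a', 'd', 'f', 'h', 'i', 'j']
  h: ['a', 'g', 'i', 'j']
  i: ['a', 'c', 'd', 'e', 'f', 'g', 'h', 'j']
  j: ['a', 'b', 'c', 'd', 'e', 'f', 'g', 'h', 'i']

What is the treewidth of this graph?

A width-4 tree decomposition is:
Bags: B1 = {a, b, c, f, j}  B2 = {a, c, f, i, j}  B3 = {a, f, g, i, j}  B4 = {a, d, g, i, j}  B5 = {a, g, h, i, j}  B6 = {a, e, f, i, j}
Tree: B1–B2, B2–B3, B3–B4, B3–B5, B2–B6
The largest bag has 5 vertices, giving width 4; this decomposition certifies tw(G) ≤ 4. For the lower bound, the 5 vertices {a, b, c, f, j} are pairwise adjacent, and any tree decomposition puts a clique entirely inside one bag — forcing width ≥ 4. Combining the bounds, tw(G) = 4.

4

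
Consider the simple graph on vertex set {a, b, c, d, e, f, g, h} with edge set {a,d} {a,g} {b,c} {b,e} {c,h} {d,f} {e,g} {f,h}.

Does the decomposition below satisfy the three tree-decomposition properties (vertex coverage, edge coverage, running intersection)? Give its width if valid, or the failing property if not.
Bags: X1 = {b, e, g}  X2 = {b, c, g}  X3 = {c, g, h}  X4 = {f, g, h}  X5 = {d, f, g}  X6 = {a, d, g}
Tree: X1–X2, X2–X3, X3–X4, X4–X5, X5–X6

Vertex coverage: the bags together contain {a, b, c, d, e, f, g, h}, the full vertex set. Edge coverage: each edge of G has both endpoints in at least one bag. Running intersection: for every vertex, the bags containing it form a connected subtree. All three properties hold, so this is a valid tree decomposition of width max|bag| − 1 = 2, and hence tw(G) ≤ 2.

Yes; width 2.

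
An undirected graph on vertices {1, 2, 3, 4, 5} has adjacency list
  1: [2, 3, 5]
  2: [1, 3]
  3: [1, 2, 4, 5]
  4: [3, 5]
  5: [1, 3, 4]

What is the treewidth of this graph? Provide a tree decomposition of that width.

Treewidth 2.
Bags: B1 = {1, 3, 5}  B2 = {3, 4, 5}  B3 = {1, 2, 3}
Tree: B1–B2, B1–B3

The largest bag has 3 vertices, giving width 2; this decomposition certifies tw(G) ≤ 2. For the lower bound, the 3 vertices {1, 2, 3} are pairwise adjacent, and any tree decomposition puts a clique entirely inside one bag — forcing width ≥ 2. Combining the bounds, tw(G) = 2.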